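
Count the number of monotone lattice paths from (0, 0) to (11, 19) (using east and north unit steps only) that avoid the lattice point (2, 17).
Number of paths = 54617895

Total paths from (0, 0) to (11, 19): C(30, 11) = 54627300. Paths through (2, 17): (paths (0, 0) → (2, 17)) × (paths (2, 17) → (11, 19)) = C(19, 2) · C(11, 9) = 171 · 55 = 9405. Avoidance count = 54627300 − 9405 = 54617895.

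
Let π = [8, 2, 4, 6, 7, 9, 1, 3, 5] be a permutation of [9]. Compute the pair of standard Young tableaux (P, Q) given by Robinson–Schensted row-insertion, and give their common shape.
P = [1, 3, 5, 7, 9] / [2, 4, 6] / [8];  Q = [1, 3, 4, 5, 6] / [2, 8, 9] / [7];  common shape = (5, 3, 1)

Row-insert the values π_1, π_2, … into P one at a time, bumping the leftmost entry strictly greater than the inserted value down to the next row. The recording tableau Q records, in position (i, j), the step at which that cell was added to P.
  Insert 8 (step 1): P = [8];  Q = [1]
  Insert 2 (step 2): P = [2] / [8];  Q = [1] / [2]
  Insert 4 (step 3): P = [2, 4] / [8];  Q = [1, 3] / [2]
  Insert 6 (step 4): P = [2, 4, 6] / [8];  Q = [1, 3, 4] / [2]
  Insert 7 (step 5): P = [2, 4, 6, 7] / [8];  Q = [1, 3, 4, 5] / [2]
  Insert 9 (step 6): P = [2, 4, 6, 7, 9] / [8];  Q = [1, 3, 4, 5, 6] / [2]
  Insert 1 (step 7): P = [1, 4, 6, 7, 9] / [2] / [8];  Q = [1, 3, 4, 5, 6] / [2] / [7]
  Insert 3 (step 8): P = [1, 3, 6, 7, 9] / [2, 4] / [8];  Q = [1, 3, 4, 5, 6] / [2, 8] / [7]
  Insert 5 (step 9): P = [1, 3, 5, 7, 9] / [2, 4, 6] / [8];  Q = [1, 3, 4, 5, 6] / [2, 8, 9] / [7]
Final shape: (5, 3, 1).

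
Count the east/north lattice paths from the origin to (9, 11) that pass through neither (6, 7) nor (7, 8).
Number of paths = 77870

Inclusion–exclusion. Total paths: C(20, 9) = 167960. Through P₁: C(13, 6)·C(7, 3) = 60060. Through P₂: C(15, 7)·C(5, 2) = 64350. Since P₁ is strictly southwest of P₂, a monotone path through both must visit P₁ then P₂; paths through both = C(13, 6)·C(2, 1)·C(5, 2) = 34320. Avoid both = 167960 − 60060 − 64350 + 34320 = 77870.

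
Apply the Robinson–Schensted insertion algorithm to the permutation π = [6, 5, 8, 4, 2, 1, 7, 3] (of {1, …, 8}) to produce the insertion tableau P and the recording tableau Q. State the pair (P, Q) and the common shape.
P = [1, 3] / [2, 7] / [4, 8] / [5] / [6];  Q = [1, 3] / [2, 7] / [4, 8] / [5] / [6];  common shape = (2, 2, 2, 1, 1)

Row-insert the values π_1, π_2, … into P one at a time, bumping the leftmost entry strictly greater than the inserted value down to the next row. The recording tableau Q records, in position (i, j), the step at which that cell was added to P.
  Insert 6 (step 1): P = [6];  Q = [1]
  Insert 5 (step 2): P = [5] / [6];  Q = [1] / [2]
  Insert 8 (step 3): P = [5, 8] / [6];  Q = [1, 3] / [2]
  Insert 4 (step 4): P = [4, 8] / [5] / [6];  Q = [1, 3] / [2] / [4]
  Insert 2 (step 5): P = [2, 8] / [4] / [5] / [6];  Q = [1, 3] / [2] / [4] / [5]
  Insert 1 (step 6): P = [1, 8] / [2] / [4] / [5] / [6];  Q = [1, 3] / [2] / [4] / [5] / [6]
  Insert 7 (step 7): P = [1, 7] / [2, 8] / [4] / [5] / [6];  Q = [1, 3] / [2, 7] / [4] / [5] / [6]
  Insert 3 (step 8): P = [1, 3] / [2, 7] / [4, 8] / [5] / [6];  Q = [1, 3] / [2, 7] / [4, 8] / [5] / [6]
Final shape: (2, 2, 2, 1, 1).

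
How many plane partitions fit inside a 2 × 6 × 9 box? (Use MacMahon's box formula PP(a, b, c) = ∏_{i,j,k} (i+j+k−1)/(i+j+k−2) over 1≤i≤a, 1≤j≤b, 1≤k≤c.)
PP(2, 6, 9) = 5725720

Evaluate the triple product over i = 1..2, j = 1..6, k = 1..9. The factors are (2/1) · (3/2) · (4/3) · (5/4) · (6/5) · (7/6) · (8/7) · (9/8) · … (108 factors total). The numerators and denominators telescope so the product is an integer; carrying out the multiplication exactly gives PP(2, 6, 9) = 5725720.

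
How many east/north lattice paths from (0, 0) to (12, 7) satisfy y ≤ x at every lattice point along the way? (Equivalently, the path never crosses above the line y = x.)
Number of paths = 23256

By the reflection principle (André's argument), the number of monotone paths to (12, 7) with n ≤ m that never go above y = x is C(19, 12) − C(19, 13) = 50388 − 27132 = 23256.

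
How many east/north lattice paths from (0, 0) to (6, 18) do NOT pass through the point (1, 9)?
Number of paths = 114576

Total paths from (0, 0) to (6, 18): C(24, 6) = 134596. Paths through (1, 9): (paths (0, 0) → (1, 9)) × (paths (1, 9) → (6, 18)) = C(10, 1) · C(14, 5) = 10 · 2002 = 20020. Avoidance count = 134596 − 20020 = 114576.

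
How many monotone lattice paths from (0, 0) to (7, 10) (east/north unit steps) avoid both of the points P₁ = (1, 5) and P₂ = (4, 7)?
Number of paths = 11276

Inclusion–exclusion. Total paths: C(17, 7) = 19448. Through P₁: C(6, 1)·C(11, 6) = 2772. Through P₂: C(11, 4)·C(6, 3) = 6600. Since P₁ is strictly southwest of P₂, a monotone path through both must visit P₁ then P₂; paths through both = C(6, 1)·C(5, 3)·C(6, 3) = 1200. Avoid both = 19448 − 2772 − 6600 + 1200 = 11276.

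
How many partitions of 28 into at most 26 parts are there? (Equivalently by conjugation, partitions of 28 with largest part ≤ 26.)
p(28, parts ≤ 26) = 3716

Use the recurrence p(n, m) = p(n, m−1) + p(n−m, m): either the largest part is < m (count p(n, m−1)) or the largest part is exactly m (remove one copy of m, count p(n−m, m)). With p(0, ·) = 1 this gives p(28, parts ≤ 26) = 3716. (By conjugating Young diagrams, this also counts partitions of 28 into at most 26 parts.)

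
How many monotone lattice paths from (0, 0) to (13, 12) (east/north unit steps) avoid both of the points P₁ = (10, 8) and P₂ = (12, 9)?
Number of paths = 3018146

Inclusion–exclusion. Total paths: C(25, 13) = 5200300. Through P₁: C(18, 10)·C(7, 3) = 1531530. Through P₂: C(21, 12)·C(4, 1) = 1175720. Since P₁ is strictly southwest of P₂, a monotone path through both must visit P₁ then P₂; paths through both = C(18, 10)·C(3, 2)·C(4, 1) = 525096. Avoid both = 5200300 − 1531530 − 1175720 + 525096 = 3018146.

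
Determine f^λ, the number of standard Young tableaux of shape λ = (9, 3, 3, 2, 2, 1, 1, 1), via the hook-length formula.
# SYT of shape (9, 3, 3, 2, 2, 1, 1, 1) = 871355485

Hook-length formula: f^λ = n! / Π hook(c), product over all cells c of the Young diagram. For λ = (9, 3, 3, 2, 2, 1, 1, 1), n = 22 boxes. Hook lengths by row (left-to-right, top-to-bottom): [16, 12, 9, 6, 5, 4, 3, 2, 1]; [9, 5, 2]; [8, 4, 1]; [6, 2]; [5, 1]; [3]; [2]; [1]. Product of hooks = 1289945088000. So f^λ = 22! / 1289945088000 = 1124000727777607680000 / 1289945088000 = 871355485.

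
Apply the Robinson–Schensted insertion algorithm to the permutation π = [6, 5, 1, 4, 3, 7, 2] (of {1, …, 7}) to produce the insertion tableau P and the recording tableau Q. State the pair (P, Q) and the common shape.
P = [1, 2, 7] / [3] / [4] / [5] / [6];  Q = [1, 4, 6] / [2] / [3] / [5] / [7];  common shape = (3, 1, 1, 1, 1)

Row-insert the values π_1, π_2, … into P one at a time, bumping the leftmost entry strictly greater than the inserted value down to the next row. The recording tableau Q records, in position (i, j), the step at which that cell was added to P.
  Insert 6 (step 1): P = [6];  Q = [1]
  Insert 5 (step 2): P = [5] / [6];  Q = [1] / [2]
  Insert 1 (step 3): P = [1] / [5] / [6];  Q = [1] / [2] / [3]
  Insert 4 (step 4): P = [1, 4] / [5] / [6];  Q = [1, 4] / [2] / [3]
  Insert 3 (step 5): P = [1, 3] / [4] / [5] / [6];  Q = [1, 4] / [2] / [3] / [5]
  Insert 7 (step 6): P = [1, 3, 7] / [4] / [5] / [6];  Q = [1, 4, 6] / [2] / [3] / [5]
  Insert 2 (step 7): P = [1, 2, 7] / [3] / [4] / [5] / [6];  Q = [1, 4, 6] / [2] / [3] / [5] / [7]
Final shape: (3, 1, 1, 1, 1).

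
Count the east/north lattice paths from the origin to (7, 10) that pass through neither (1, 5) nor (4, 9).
Number of paths = 14656

Inclusion–exclusion. Total paths: C(17, 7) = 19448. Through P₁: C(6, 1)·C(11, 6) = 2772. Through P₂: C(13, 4)·C(4, 3) = 2860. Since P₁ is strictly southwest of P₂, a monotone path through both must visit P₁ then P₂; paths through both = C(6, 1)·C(7, 3)·C(4, 3) = 840. Avoid both = 19448 − 2772 − 2860 + 840 = 14656.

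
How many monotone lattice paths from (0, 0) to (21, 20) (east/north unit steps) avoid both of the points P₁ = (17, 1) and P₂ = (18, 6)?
Number of paths = 269037325990

Inclusion–exclusion. Total paths: C(41, 21) = 269128937220. Through P₁: C(18, 17)·C(23, 4) = 159390. Through P₂: C(24, 18)·C(17, 3) = 91525280. Since P₁ is strictly southwest of P₂, a monotone path through both must visit P₁ then P₂; paths through both = C(18, 17)·C(6, 1)·C(17, 3) = 73440. Avoid both = 269128937220 − 159390 − 91525280 + 73440 = 269037325990.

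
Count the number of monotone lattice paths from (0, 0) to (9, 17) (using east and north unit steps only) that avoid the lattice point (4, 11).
Number of paths = 2493920

Total paths from (0, 0) to (9, 17): C(26, 9) = 3124550. Paths through (4, 11): (paths (0, 0) → (4, 11)) × (paths (4, 11) → (9, 17)) = C(15, 4) · C(11, 5) = 1365 · 462 = 630630. Avoidance count = 3124550 − 630630 = 2493920.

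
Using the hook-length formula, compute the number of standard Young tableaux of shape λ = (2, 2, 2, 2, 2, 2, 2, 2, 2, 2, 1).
# SYT of shape (2, 2, 2, 2, 2, 2, 2, 2, 2, 2, 1) = 58786

Hook-length formula: f^λ = n! / Π hook(c), product over all cells c of the Young diagram. For λ = (2, 2, 2, 2, 2, 2, 2, 2, 2, 2, 1), n = 21 boxes. Hook lengths by row (left-to-right, top-to-bottom): [12, 10]; [11, 9]; [10, 8]; [9, 7]; [8, 6]; [7, 5]; [6, 4]; [5, 3]; [4, 2]; [3, 1]; [1]. Product of hooks = 869100503040000. So f^λ = 21! / 869100503040000 = 51090942171709440000 / 869100503040000 = 58786.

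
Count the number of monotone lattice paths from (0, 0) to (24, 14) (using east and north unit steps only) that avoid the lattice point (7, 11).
Number of paths = 9633274740

Total paths from (0, 0) to (24, 14): C(38, 24) = 9669554100. Paths through (7, 11): (paths (0, 0) → (7, 11)) × (paths (7, 11) → (24, 14)) = C(18, 7) · C(20, 17) = 31824 · 1140 = 36279360. Avoidance count = 9669554100 − 36279360 = 9633274740.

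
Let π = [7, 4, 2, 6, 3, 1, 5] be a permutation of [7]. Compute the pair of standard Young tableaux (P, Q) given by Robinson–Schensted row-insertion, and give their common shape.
P = [1, 3, 5] / [2, 6] / [4] / [7];  Q = [1, 4, 7] / [2, 5] / [3] / [6];  common shape = (3, 2, 1, 1)

Row-insert the values π_1, π_2, … into P one at a time, bumping the leftmost entry strictly greater than the inserted value down to the next row. The recording tableau Q records, in position (i, j), the step at which that cell was added to P.
  Insert 7 (step 1): P = [7];  Q = [1]
  Insert 4 (step 2): P = [4] / [7];  Q = [1] / [2]
  Insert 2 (step 3): P = [2] / [4] / [7];  Q = [1] / [2] / [3]
  Insert 6 (step 4): P = [2, 6] / [4] / [7];  Q = [1, 4] / [2] / [3]
  Insert 3 (step 5): P = [2, 3] / [4, 6] / [7];  Q = [1, 4] / [2, 5] / [3]
  Insert 1 (step 6): P = [1, 3] / [2, 6] / [4] / [7];  Q = [1, 4] / [2, 5] / [3] / [6]
  Insert 5 (step 7): P = [1, 3, 5] / [2, 6] / [4] / [7];  Q = [1, 4, 7] / [2, 5] / [3] / [6]
Final shape: (3, 2, 1, 1).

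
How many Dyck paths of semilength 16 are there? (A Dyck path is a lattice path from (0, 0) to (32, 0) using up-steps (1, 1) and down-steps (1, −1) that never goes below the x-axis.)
C_16 = 35357670

These Dyck paths are counted by the Catalan number C_n = (1/(n + 1)) · C(2n, n). For n = 16: C_16 = (1/17) · C(32, 16) = 601080390/17 = 35357670.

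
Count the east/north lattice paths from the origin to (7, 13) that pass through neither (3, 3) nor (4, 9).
Number of paths = 37375

Inclusion–exclusion. Total paths: C(20, 7) = 77520. Through P₁: C(6, 3)·C(14, 4) = 20020. Through P₂: C(13, 4)·C(7, 3) = 25025. Since P₁ is strictly southwest of P₂, a monotone path through both must visit P₁ then P₂; paths through both = C(6, 3)·C(7, 1)·C(7, 3) = 4900. Avoid both = 77520 − 20020 − 25025 + 4900 = 37375.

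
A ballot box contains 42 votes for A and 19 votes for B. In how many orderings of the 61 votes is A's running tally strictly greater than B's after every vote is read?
Strict-lead orderings = 1119772632212850

Total orderings of the 61 votes with 42 for A: C(61, 42) = 2969831763694950. By the Bertrand ballot formula (Cycle Lemma / reflection principle), the number of orderings in which A is strictly ahead of B throughout is (p − q)/(p + q) · C(p + q, p) = (42 − 19)/(42 + 19) · 2969831763694950 = 1119772632212850.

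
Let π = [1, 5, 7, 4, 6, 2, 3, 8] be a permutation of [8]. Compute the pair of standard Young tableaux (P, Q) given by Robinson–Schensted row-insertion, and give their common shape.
P = [1, 2, 3, 8] / [4, 6] / [5, 7];  Q = [1, 2, 3, 8] / [4, 5] / [6, 7];  common shape = (4, 2, 2)

Row-insert the values π_1, π_2, … into P one at a time, bumping the leftmost entry strictly greater than the inserted value down to the next row. The recording tableau Q records, in position (i, j), the step at which that cell was added to P.
  Insert 1 (step 1): P = [1];  Q = [1]
  Insert 5 (step 2): P = [1, 5];  Q = [1, 2]
  Insert 7 (step 3): P = [1, 5, 7];  Q = [1, 2, 3]
  Insert 4 (step 4): P = [1, 4, 7] / [5];  Q = [1, 2, 3] / [4]
  Insert 6 (step 5): P = [1, 4, 6] / [5, 7];  Q = [1, 2, 3] / [4, 5]
  Insert 2 (step 6): P = [1, 2, 6] / [4, 7] / [5];  Q = [1, 2, 3] / [4, 5] / [6]
  Insert 3 (step 7): P = [1, 2, 3] / [4, 6] / [5, 7];  Q = [1, 2, 3] / [4, 5] / [6, 7]
  Insert 8 (step 8): P = [1, 2, 3, 8] / [4, 6] / [5, 7];  Q = [1, 2, 3, 8] / [4, 5] / [6, 7]
Final shape: (4, 2, 2).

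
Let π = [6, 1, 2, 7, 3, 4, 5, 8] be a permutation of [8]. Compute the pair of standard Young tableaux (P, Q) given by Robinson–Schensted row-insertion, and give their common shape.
P = [1, 2, 3, 4, 5, 8] / [6, 7];  Q = [1, 3, 4, 6, 7, 8] / [2, 5];  common shape = (6, 2)

Row-insert the values π_1, π_2, … into P one at a time, bumping the leftmost entry strictly greater than the inserted value down to the next row. The recording tableau Q records, in position (i, j), the step at which that cell was added to P.
  Insert 6 (step 1): P = [6];  Q = [1]
  Insert 1 (step 2): P = [1] / [6];  Q = [1] / [2]
  Insert 2 (step 3): P = [1, 2] / [6];  Q = [1, 3] / [2]
  Insert 7 (step 4): P = [1, 2, 7] / [6];  Q = [1, 3, 4] / [2]
  Insert 3 (step 5): P = [1, 2, 3] / [6, 7];  Q = [1, 3, 4] / [2, 5]
  Insert 4 (step 6): P = [1, 2, 3, 4] / [6, 7];  Q = [1, 3, 4, 6] / [2, 5]
  Insert 5 (step 7): P = [1, 2, 3, 4, 5] / [6, 7];  Q = [1, 3, 4, 6, 7] / [2, 5]
  Insert 8 (step 8): P = [1, 2, 3, 4, 5, 8] / [6, 7];  Q = [1, 3, 4, 6, 7, 8] / [2, 5]
Final shape: (6, 2).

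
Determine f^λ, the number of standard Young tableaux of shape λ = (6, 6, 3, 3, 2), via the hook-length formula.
# SYT of shape (6, 6, 3, 3, 2) = 64664600

Hook-length formula: f^λ = n! / Π hook(c), product over all cells c of the Young diagram. For λ = (6, 6, 3, 3, 2), n = 20 boxes. Hook lengths by row (left-to-right, top-to-bottom): [10, 9, 7, 4, 3, 2]; [9, 8, 6, 3, 2, 1]; [5, 4, 2]; [4, 3, 1]; [2, 1]. Product of hooks = 37623398400. So f^λ = 20! / 37623398400 = 2432902008176640000 / 37623398400 = 64664600.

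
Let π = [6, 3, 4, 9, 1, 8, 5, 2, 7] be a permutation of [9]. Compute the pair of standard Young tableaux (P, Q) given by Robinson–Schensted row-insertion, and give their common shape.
P = [1, 2, 5, 7] / [3, 4] / [6, 8] / [9];  Q = [1, 3, 4, 9] / [2, 6] / [5, 7] / [8];  common shape = (4, 2, 2, 1)

Row-insert the values π_1, π_2, … into P one at a time, bumping the leftmost entry strictly greater than the inserted value down to the next row. The recording tableau Q records, in position (i, j), the step at which that cell was added to P.
  Insert 6 (step 1): P = [6];  Q = [1]
  Insert 3 (step 2): P = [3] / [6];  Q = [1] / [2]
  Insert 4 (step 3): P = [3, 4] / [6];  Q = [1, 3] / [2]
  Insert 9 (step 4): P = [3, 4, 9] / [6];  Q = [1, 3, 4] / [2]
  Insert 1 (step 5): P = [1, 4, 9] / [3] / [6];  Q = [1, 3, 4] / [2] / [5]
  Insert 8 (step 6): P = [1, 4, 8] / [3, 9] / [6];  Q = [1, 3, 4] / [2, 6] / [5]
  Insert 5 (step 7): P = [1, 4, 5] / [3, 8] / [6, 9];  Q = [1, 3, 4] / [2, 6] / [5, 7]
  Insert 2 (step 8): P = [1, 2, 5] / [3, 4] / [6, 8] / [9];  Q = [1, 3, 4] / [2, 6] / [5, 7] / [8]
  Insert 7 (step 9): P = [1, 2, 5, 7] / [3, 4] / [6, 8] / [9];  Q = [1, 3, 4, 9] / [2, 6] / [5, 7] / [8]
Final shape: (4, 2, 2, 1).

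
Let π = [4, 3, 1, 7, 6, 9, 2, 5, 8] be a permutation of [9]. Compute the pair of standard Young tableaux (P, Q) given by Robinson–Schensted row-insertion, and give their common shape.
P = [1, 2, 5, 8] / [3, 6, 9] / [4, 7];  Q = [1, 4, 6, 9] / [2, 5, 8] / [3, 7];  common shape = (4, 3, 2)

Row-insert the values π_1, π_2, … into P one at a time, bumping the leftmost entry strictly greater than the inserted value down to the next row. The recording tableau Q records, in position (i, j), the step at which that cell was added to P.
  Insert 4 (step 1): P = [4];  Q = [1]
  Insert 3 (step 2): P = [3] / [4];  Q = [1] / [2]
  Insert 1 (step 3): P = [1] / [3] / [4];  Q = [1] / [2] / [3]
  Insert 7 (step 4): P = [1, 7] / [3] / [4];  Q = [1, 4] / [2] / [3]
  Insert 6 (step 5): P = [1, 6] / [3, 7] / [4];  Q = [1, 4] / [2, 5] / [3]
  Insert 9 (step 6): P = [1, 6, 9] / [3, 7] / [4];  Q = [1, 4, 6] / [2, 5] / [3]
  Insert 2 (step 7): P = [1, 2, 9] / [3, 6] / [4, 7];  Q = [1, 4, 6] / [2, 5] / [3, 7]
  Insert 5 (step 8): P = [1, 2, 5] / [3, 6, 9] / [4, 7];  Q = [1, 4, 6] / [2, 5, 8] / [3, 7]
  Insert 8 (step 9): P = [1, 2, 5, 8] / [3, 6, 9] / [4, 7];  Q = [1, 4, 6, 9] / [2, 5, 8] / [3, 7]
Final shape: (4, 3, 2).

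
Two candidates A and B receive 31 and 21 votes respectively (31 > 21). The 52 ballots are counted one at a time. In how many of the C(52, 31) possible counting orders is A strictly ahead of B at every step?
Strict-lead orderings = 36921502679600

Total orderings of the 52 votes with 31 for A: C(52, 31) = 191991813933920. By the Bertrand ballot formula (Cycle Lemma / reflection principle), the number of orderings in which A is strictly ahead of B throughout is (p − q)/(p + q) · C(p + q, p) = (31 − 21)/(31 + 21) · 191991813933920 = 36921502679600.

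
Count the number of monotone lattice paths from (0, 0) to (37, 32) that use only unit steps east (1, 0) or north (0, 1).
Number of paths = 47249626017378270486

A monotone lattice path from (0, 0) to (37, 32) consists of 37 east steps and 32 north steps in some order, so it is determined by which 37 of the 69 steps are east. The count is C(69, 37) = 47249626017378270486.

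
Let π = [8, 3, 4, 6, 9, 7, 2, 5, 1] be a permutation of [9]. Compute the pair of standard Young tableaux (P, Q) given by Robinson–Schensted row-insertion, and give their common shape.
P = [1, 4, 5, 7] / [2, 6] / [3, 9] / [8];  Q = [1, 3, 4, 5] / [2, 6] / [7, 8] / [9];  common shape = (4, 2, 2, 1)

Row-insert the values π_1, π_2, … into P one at a time, bumping the leftmost entry strictly greater than the inserted value down to the next row. The recording tableau Q records, in position (i, j), the step at which that cell was added to P.
  Insert 8 (step 1): P = [8];  Q = [1]
  Insert 3 (step 2): P = [3] / [8];  Q = [1] / [2]
  Insert 4 (step 3): P = [3, 4] / [8];  Q = [1, 3] / [2]
  Insert 6 (step 4): P = [3, 4, 6] / [8];  Q = [1, 3, 4] / [2]
  Insert 9 (step 5): P = [3, 4, 6, 9] / [8];  Q = [1, 3, 4, 5] / [2]
  Insert 7 (step 6): P = [3, 4, 6, 7] / [8, 9];  Q = [1, 3, 4, 5] / [2, 6]
  Insert 2 (step 7): P = [2, 4, 6, 7] / [3, 9] / [8];  Q = [1, 3, 4, 5] / [2, 6] / [7]
  Insert 5 (step 8): P = [2, 4, 5, 7] / [3, 6] / [8, 9];  Q = [1, 3, 4, 5] / [2, 6] / [7, 8]
  Insert 1 (step 9): P = [1, 4, 5, 7] / [2, 6] / [3, 9] / [8];  Q = [1, 3, 4, 5] / [2, 6] / [7, 8] / [9]
Final shape: (4, 2, 2, 1).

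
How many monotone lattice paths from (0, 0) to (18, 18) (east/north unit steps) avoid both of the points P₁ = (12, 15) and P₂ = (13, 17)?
Number of paths = 7209241440

Inclusion–exclusion. Total paths: C(36, 18) = 9075135300. Through P₁: C(27, 12)·C(9, 6) = 1460244240. Through P₂: C(30, 13)·C(6, 5) = 718559100. Since P₁ is strictly southwest of P₂, a monotone path through both must visit P₁ then P₂; paths through both = C(27, 12)·C(3, 1)·C(6, 5) = 312909480. Avoid both = 9075135300 − 1460244240 − 718559100 + 312909480 = 7209241440.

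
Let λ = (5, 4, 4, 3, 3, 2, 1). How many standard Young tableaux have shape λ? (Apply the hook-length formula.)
# SYT of shape (5, 4, 4, 3, 3, 2, 1) = 1551950400

Hook-length formula: f^λ = n! / Π hook(c), product over all cells c of the Young diagram. For λ = (5, 4, 4, 3, 3, 2, 1), n = 22 boxes. Hook lengths by row (left-to-right, top-to-bottom): [11, 9, 7, 4, 1]; [9, 7, 5, 2]; [8, 6, 4, 1]; [6, 4, 2]; [5, 3, 1]; [3, 1]; [1]. Product of hooks = 724250419200. So f^λ = 22! / 724250419200 = 1124000727777607680000 / 724250419200 = 1551950400.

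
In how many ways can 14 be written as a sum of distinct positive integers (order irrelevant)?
q(14) = 22

List partitions of 14 into distinct parts: 14, 13+1, 12+2, 11+3, 11+2+1, 10+4, 10+3+1, 9+5, 9+4+1, 9+3+2, 8+6, 8+5+1, 8+4+2, 8+3+2+1, 7+6+1, 7+5+2, 7+4+3, 7+4+2+1, 6+5+3, 6+5+2+1, 6+4+3+1, 5+4+3+2. There are q(14) = 22. (Euler: this equals the number of odd-part partitions of 14.)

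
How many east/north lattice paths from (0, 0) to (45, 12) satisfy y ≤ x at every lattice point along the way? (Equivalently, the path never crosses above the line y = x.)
Number of paths = 522776255820

By the reflection principle (André's argument), the number of monotone paths to (45, 12) with n ≤ m that never go above y = x is C(57, 45) − C(57, 46) = 707285522580 − 184509266760 = 522776255820.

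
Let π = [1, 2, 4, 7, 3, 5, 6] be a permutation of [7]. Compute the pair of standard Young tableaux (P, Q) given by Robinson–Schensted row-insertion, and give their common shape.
P = [1, 2, 3, 5, 6] / [4, 7];  Q = [1, 2, 3, 4, 7] / [5, 6];  common shape = (5, 2)

Row-insert the values π_1, π_2, … into P one at a time, bumping the leftmost entry strictly greater than the inserted value down to the next row. The recording tableau Q records, in position (i, j), the step at which that cell was added to P.
  Insert 1 (step 1): P = [1];  Q = [1]
  Insert 2 (step 2): P = [1, 2];  Q = [1, 2]
  Insert 4 (step 3): P = [1, 2, 4];  Q = [1, 2, 3]
  Insert 7 (step 4): P = [1, 2, 4, 7];  Q = [1, 2, 3, 4]
  Insert 3 (step 5): P = [1, 2, 3, 7] / [4];  Q = [1, 2, 3, 4] / [5]
  Insert 5 (step 6): P = [1, 2, 3, 5] / [4, 7];  Q = [1, 2, 3, 4] / [5, 6]
  Insert 6 (step 7): P = [1, 2, 3, 5, 6] / [4, 7];  Q = [1, 2, 3, 4, 7] / [5, 6]
Final shape: (5, 2).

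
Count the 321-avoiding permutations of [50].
C_50 = 1978261657756160653623774456

These 321-avoiding permutations are counted by the Catalan number C_n = (1/(n + 1)) · C(2n, n). For n = 50: C_50 = (1/51) · C(100, 50) = 100891344545564193334812497256/51 = 1978261657756160653623774456.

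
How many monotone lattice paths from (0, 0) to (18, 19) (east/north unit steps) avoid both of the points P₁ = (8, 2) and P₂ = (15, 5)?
Number of paths = 17286128355

Inclusion–exclusion. Total paths: C(37, 18) = 17672631900. Through P₁: C(10, 8)·C(27, 10) = 379632825. Through P₂: C(20, 15)·C(17, 3) = 10542720. Since P₁ is strictly southwest of P₂, a monotone path through both must visit P₁ then P₂; paths through both = C(10, 8)·C(10, 7)·C(17, 3) = 3672000. Avoid both = 17672631900 − 379632825 − 10542720 + 3672000 = 17286128355.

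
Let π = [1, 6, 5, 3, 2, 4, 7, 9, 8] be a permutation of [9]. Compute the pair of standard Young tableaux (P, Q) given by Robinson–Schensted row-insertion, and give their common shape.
P = [1, 2, 4, 7, 8] / [3, 9] / [5] / [6];  Q = [1, 2, 6, 7, 8] / [3, 9] / [4] / [5];  common shape = (5, 2, 1, 1)

Row-insert the values π_1, π_2, … into P one at a time, bumping the leftmost entry strictly greater than the inserted value down to the next row. The recording tableau Q records, in position (i, j), the step at which that cell was added to P.
  Insert 1 (step 1): P = [1];  Q = [1]
  Insert 6 (step 2): P = [1, 6];  Q = [1, 2]
  Insert 5 (step 3): P = [1, 5] / [6];  Q = [1, 2] / [3]
  Insert 3 (step 4): P = [1, 3] / [5] / [6];  Q = [1, 2] / [3] / [4]
  Insert 2 (step 5): P = [1, 2] / [3] / [5] / [6];  Q = [1, 2] / [3] / [4] / [5]
  Insert 4 (step 6): P = [1, 2, 4] / [3] / [5] / [6];  Q = [1, 2, 6] / [3] / [4] / [5]
  Insert 7 (step 7): P = [1, 2, 4, 7] / [3] / [5] / [6];  Q = [1, 2, 6, 7] / [3] / [4] / [5]
  Insert 9 (step 8): P = [1, 2, 4, 7, 9] / [3] / [5] / [6];  Q = [1, 2, 6, 7, 8] / [3] / [4] / [5]
  Insert 8 (step 9): P = [1, 2, 4, 7, 8] / [3, 9] / [5] / [6];  Q = [1, 2, 6, 7, 8] / [3, 9] / [4] / [5]
Final shape: (5, 2, 1, 1).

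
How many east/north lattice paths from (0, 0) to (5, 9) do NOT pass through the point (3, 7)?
Number of paths = 1282

Total paths from (0, 0) to (5, 9): C(14, 5) = 2002. Paths through (3, 7): (paths (0, 0) → (3, 7)) × (paths (3, 7) → (5, 9)) = C(10, 3) · C(4, 2) = 120 · 6 = 720. Avoidance count = 2002 − 720 = 1282.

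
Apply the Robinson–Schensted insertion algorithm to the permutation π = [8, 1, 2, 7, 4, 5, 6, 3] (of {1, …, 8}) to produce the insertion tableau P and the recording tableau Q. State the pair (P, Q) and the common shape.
P = [1, 2, 3, 5, 6] / [4] / [7] / [8];  Q = [1, 3, 4, 6, 7] / [2] / [5] / [8];  common shape = (5, 1, 1, 1)

Row-insert the values π_1, π_2, … into P one at a time, bumping the leftmost entry strictly greater than the inserted value down to the next row. The recording tableau Q records, in position (i, j), the step at which that cell was added to P.
  Insert 8 (step 1): P = [8];  Q = [1]
  Insert 1 (step 2): P = [1] / [8];  Q = [1] / [2]
  Insert 2 (step 3): P = [1, 2] / [8];  Q = [1, 3] / [2]
  Insert 7 (step 4): P = [1, 2, 7] / [8];  Q = [1, 3, 4] / [2]
  Insert 4 (step 5): P = [1, 2, 4] / [7] / [8];  Q = [1, 3, 4] / [2] / [5]
  Insert 5 (step 6): P = [1, 2, 4, 5] / [7] / [8];  Q = [1, 3, 4, 6] / [2] / [5]
  Insert 6 (step 7): P = [1, 2, 4, 5, 6] / [7] / [8];  Q = [1, 3, 4, 6, 7] / [2] / [5]
  Insert 3 (step 8): P = [1, 2, 3, 5, 6] / [4] / [7] / [8];  Q = [1, 3, 4, 6, 7] / [2] / [5] / [8]
Final shape: (5, 1, 1, 1).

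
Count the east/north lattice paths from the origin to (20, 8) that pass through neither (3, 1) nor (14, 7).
Number of paths = 1256257

Inclusion–exclusion. Total paths: C(28, 20) = 3108105. Through P₁: C(4, 3)·C(24, 17) = 1384416. Through P₂: C(21, 14)·C(7, 6) = 813960. Since P₁ is strictly southwest of P₂, a monotone path through both must visit P₁ then P₂; paths through both = C(4, 3)·C(17, 11)·C(7, 6) = 346528. Avoid both = 3108105 − 1384416 − 813960 + 346528 = 1256257.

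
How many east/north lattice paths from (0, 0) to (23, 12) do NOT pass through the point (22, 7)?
Number of paths = 825087120

Total paths from (0, 0) to (23, 12): C(35, 23) = 834451800. Paths through (22, 7): (paths (0, 0) → (22, 7)) × (paths (22, 7) → (23, 12)) = C(29, 22) · C(6, 1) = 1560780 · 6 = 9364680. Avoidance count = 834451800 − 9364680 = 825087120.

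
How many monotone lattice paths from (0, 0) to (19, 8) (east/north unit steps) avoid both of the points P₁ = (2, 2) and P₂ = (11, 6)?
Number of paths = 1250523

Inclusion–exclusion. Total paths: C(27, 19) = 2220075. Through P₁: C(4, 2)·C(23, 17) = 605682. Through P₂: C(17, 11)·C(10, 8) = 556920. Since P₁ is strictly southwest of P₂, a monotone path through both must visit P₁ then P₂; paths through both = C(4, 2)·C(13, 9)·C(10, 8) = 193050. Avoid both = 2220075 − 605682 − 556920 + 193050 = 1250523.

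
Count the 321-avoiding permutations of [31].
C_31 = 14544636039226909

These 321-avoiding permutations are counted by the Catalan number C_n = (1/(n + 1)) · C(2n, n). For n = 31: C_31 = (1/32) · C(62, 31) = 465428353255261088/32 = 14544636039226909.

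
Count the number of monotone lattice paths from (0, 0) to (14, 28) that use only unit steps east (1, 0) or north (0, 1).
Number of paths = 52860229080

A monotone lattice path from (0, 0) to (14, 28) consists of 14 east steps and 28 north steps in some order, so it is determined by which 14 of the 42 steps are east. The count is C(42, 14) = 52860229080.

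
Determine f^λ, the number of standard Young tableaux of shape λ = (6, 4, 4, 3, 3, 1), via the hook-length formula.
# SYT of shape (6, 4, 4, 3, 3, 1) = 399979944

Hook-length formula: f^λ = n! / Π hook(c), product over all cells c of the Young diagram. For λ = (6, 4, 4, 3, 3, 1), n = 21 boxes. Hook lengths by row (left-to-right, top-to-bottom): [11, 9, 8, 5, 2, 1]; [8, 6, 5, 2]; [7, 5, 4, 1]; [5, 3, 2]; [4, 2, 1]; [1]. Product of hooks = 127733760000. So f^λ = 21! / 127733760000 = 51090942171709440000 / 127733760000 = 399979944.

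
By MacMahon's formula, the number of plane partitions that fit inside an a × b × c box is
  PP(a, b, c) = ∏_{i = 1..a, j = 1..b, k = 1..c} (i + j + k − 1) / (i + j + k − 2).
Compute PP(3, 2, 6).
PP(3, 2, 6) = 2520

Evaluate the triple product over i = 1..3, j = 1..2, k = 1..6. The factors are (2/1) · (3/2) · (4/3) · (5/4) · (6/5) · (7/6) · (3/2) · (4/3) · … (36 factors total). The numerators and denominators telescope so the product is an integer; carrying out the multiplication exactly gives PP(3, 2, 6) = 2520.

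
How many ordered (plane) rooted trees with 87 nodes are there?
C_86 = 4180080073556524734514695828170907458428751314320

These ordered rooted trees are counted by the Catalan number C_n = (1/(n + 1)) · C(2n, n). For n = 86: C_86 = (1/87) · C(172, 86) = 363666966399417651902778537050868948883301364345840/87 = 4180080073556524734514695828170907458428751314320.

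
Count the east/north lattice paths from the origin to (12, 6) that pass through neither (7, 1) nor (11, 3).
Number of paths = 15572

Inclusion–exclusion. Total paths: C(18, 12) = 18564. Through P₁: C(8, 7)·C(10, 5) = 2016. Through P₂: C(14, 11)·C(4, 1) = 1456. Since P₁ is strictly southwest of P₂, a monotone path through both must visit P₁ then P₂; paths through both = C(8, 7)·C(6, 4)·C(4, 1) = 480. Avoid both = 18564 − 2016 − 1456 + 480 = 15572.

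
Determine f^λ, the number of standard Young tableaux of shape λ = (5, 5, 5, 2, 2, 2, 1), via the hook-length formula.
# SYT of shape (5, 5, 5, 2, 2, 2, 1) = 724243520

Hook-length formula: f^λ = n! / Π hook(c), product over all cells c of the Young diagram. For λ = (5, 5, 5, 2, 2, 2, 1), n = 22 boxes. Hook lengths by row (left-to-right, top-to-bottom): [11, 9, 5, 4, 3]; [10, 8, 4, 3, 2]; [9, 7, 3, 2, 1]; [5, 3]; [4, 2]; [3, 1]; [1]. Product of hooks = 1551965184000. So f^λ = 22! / 1551965184000 = 1124000727777607680000 / 1551965184000 = 724243520.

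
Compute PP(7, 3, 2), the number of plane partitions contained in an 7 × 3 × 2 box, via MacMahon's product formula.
PP(7, 3, 2) = 4950

Evaluate the triple product over i = 1..7, j = 1..3, k = 1..2. The factors are (2/1) · (3/2) · (3/2) · (4/3) · (4/3) · (5/4) · (3/2) · (4/3) · … (42 factors total). The numerators and denominators telescope so the product is an integer; carrying out the multiplication exactly gives PP(7, 3, 2) = 4950.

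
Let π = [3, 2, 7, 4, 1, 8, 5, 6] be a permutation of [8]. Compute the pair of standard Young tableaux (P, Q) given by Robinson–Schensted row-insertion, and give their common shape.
P = [1, 4, 5, 6] / [2, 7, 8] / [3];  Q = [1, 3, 6, 8] / [2, 4, 7] / [5];  common shape = (4, 3, 1)

Row-insert the values π_1, π_2, … into P one at a time, bumping the leftmost entry strictly greater than the inserted value down to the next row. The recording tableau Q records, in position (i, j), the step at which that cell was added to P.
  Insert 3 (step 1): P = [3];  Q = [1]
  Insert 2 (step 2): P = [2] / [3];  Q = [1] / [2]
  Insert 7 (step 3): P = [2, 7] / [3];  Q = [1, 3] / [2]
  Insert 4 (step 4): P = [2, 4] / [3, 7];  Q = [1, 3] / [2, 4]
  Insert 1 (step 5): P = [1, 4] / [2, 7] / [3];  Q = [1, 3] / [2, 4] / [5]
  Insert 8 (step 6): P = [1, 4, 8] / [2, 7] / [3];  Q = [1, 3, 6] / [2, 4] / [5]
  Insert 5 (step 7): P = [1, 4, 5] / [2, 7, 8] / [3];  Q = [1, 3, 6] / [2, 4, 7] / [5]
  Insert 6 (step 8): P = [1, 4, 5, 6] / [2, 7, 8] / [3];  Q = [1, 3, 6, 8] / [2, 4, 7] / [5]
Final shape: (4, 3, 1).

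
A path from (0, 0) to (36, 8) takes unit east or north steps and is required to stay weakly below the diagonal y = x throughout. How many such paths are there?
Number of paths = 138912059

By the reflection principle (André's argument), the number of monotone paths to (36, 8) with n ≤ m that never go above y = x is C(44, 36) − C(44, 37) = 177232627 − 38320568 = 138912059.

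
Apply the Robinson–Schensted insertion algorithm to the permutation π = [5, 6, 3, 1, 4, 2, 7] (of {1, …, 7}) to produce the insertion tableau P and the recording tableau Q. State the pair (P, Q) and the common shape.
P = [1, 2, 7] / [3, 4] / [5, 6];  Q = [1, 2, 7] / [3, 5] / [4, 6];  common shape = (3, 2, 2)

Row-insert the values π_1, π_2, … into P one at a time, bumping the leftmost entry strictly greater than the inserted value down to the next row. The recording tableau Q records, in position (i, j), the step at which that cell was added to P.
  Insert 5 (step 1): P = [5];  Q = [1]
  Insert 6 (step 2): P = [5, 6];  Q = [1, 2]
  Insert 3 (step 3): P = [3, 6] / [5];  Q = [1, 2] / [3]
  Insert 1 (step 4): P = [1, 6] / [3] / [5];  Q = [1, 2] / [3] / [4]
  Insert 4 (step 5): P = [1, 4] / [3, 6] / [5];  Q = [1, 2] / [3, 5] / [4]
  Insert 2 (step 6): P = [1, 2] / [3, 4] / [5, 6];  Q = [1, 2] / [3, 5] / [4, 6]
  Insert 7 (step 7): P = [1, 2, 7] / [3, 4] / [5, 6];  Q = [1, 2, 7] / [3, 5] / [4, 6]
Final shape: (3, 2, 2).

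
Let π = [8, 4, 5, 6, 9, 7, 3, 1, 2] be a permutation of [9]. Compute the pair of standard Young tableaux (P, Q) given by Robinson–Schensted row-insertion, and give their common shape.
P = [1, 2, 6, 7] / [3, 5] / [4, 9] / [8];  Q = [1, 3, 4, 5] / [2, 6] / [7, 9] / [8];  common shape = (4, 2, 2, 1)

Row-insert the values π_1, π_2, … into P one at a time, bumping the leftmost entry strictly greater than the inserted value down to the next row. The recording tableau Q records, in position (i, j), the step at which that cell was added to P.
  Insert 8 (step 1): P = [8];  Q = [1]
  Insert 4 (step 2): P = [4] / [8];  Q = [1] / [2]
  Insert 5 (step 3): P = [4, 5] / [8];  Q = [1, 3] / [2]
  Insert 6 (step 4): P = [4, 5, 6] / [8];  Q = [1, 3, 4] / [2]
  Insert 9 (step 5): P = [4, 5, 6, 9] / [8];  Q = [1, 3, 4, 5] / [2]
  Insert 7 (step 6): P = [4, 5, 6, 7] / [8, 9];  Q = [1, 3, 4, 5] / [2, 6]
  Insert 3 (step 7): P = [3, 5, 6, 7] / [4, 9] / [8];  Q = [1, 3, 4, 5] / [2, 6] / [7]
  Insert 1 (step 8): P = [1, 5, 6, 7] / [3, 9] / [4] / [8];  Q = [1, 3, 4, 5] / [2, 6] / [7] / [8]
  Insert 2 (step 9): P = [1, 2, 6, 7] / [3, 5] / [4, 9] / [8];  Q = [1, 3, 4, 5] / [2, 6] / [7, 9] / [8]
Final shape: (4, 2, 2, 1).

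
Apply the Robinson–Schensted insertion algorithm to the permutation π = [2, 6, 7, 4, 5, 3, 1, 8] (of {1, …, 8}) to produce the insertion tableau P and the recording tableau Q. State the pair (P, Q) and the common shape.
P = [1, 3, 5, 8] / [2, 7] / [4] / [6];  Q = [1, 2, 3, 8] / [4, 5] / [6] / [7];  common shape = (4, 2, 1, 1)

Row-insert the values π_1, π_2, … into P one at a time, bumping the leftmost entry strictly greater than the inserted value down to the next row. The recording tableau Q records, in position (i, j), the step at which that cell was added to P.
  Insert 2 (step 1): P = [2];  Q = [1]
  Insert 6 (step 2): P = [2, 6];  Q = [1, 2]
  Insert 7 (step 3): P = [2, 6, 7];  Q = [1, 2, 3]
  Insert 4 (step 4): P = [2, 4, 7] / [6];  Q = [1, 2, 3] / [4]
  Insert 5 (step 5): P = [2, 4, 5] / [6, 7];  Q = [1, 2, 3] / [4, 5]
  Insert 3 (step 6): P = [2, 3, 5] / [4, 7] / [6];  Q = [1, 2, 3] / [4, 5] / [6]
  Insert 1 (step 7): P = [1, 3, 5] / [2, 7] / [4] / [6];  Q = [1, 2, 3] / [4, 5] / [6] / [7]
  Insert 8 (step 8): P = [1, 3, 5, 8] / [2, 7] / [4] / [6];  Q = [1, 2, 3, 8] / [4, 5] / [6] / [7]
Final shape: (4, 2, 1, 1).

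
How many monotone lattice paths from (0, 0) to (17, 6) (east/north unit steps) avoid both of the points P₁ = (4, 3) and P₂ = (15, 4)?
Number of paths = 60611

Inclusion–exclusion. Total paths: C(23, 17) = 100947. Through P₁: C(7, 4)·C(16, 13) = 19600. Through P₂: C(19, 15)·C(4, 2) = 23256. Since P₁ is strictly southwest of P₂, a monotone path through both must visit P₁ then P₂; paths through both = C(7, 4)·C(12, 11)·C(4, 2) = 2520. Avoid both = 100947 − 19600 − 23256 + 2520 = 60611.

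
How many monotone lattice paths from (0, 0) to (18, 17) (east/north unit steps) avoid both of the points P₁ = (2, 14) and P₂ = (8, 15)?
Number of paths = 4505146086

Inclusion–exclusion. Total paths: C(35, 18) = 4537567650. Through P₁: C(16, 2)·C(19, 16) = 116280. Through P₂: C(23, 8)·C(12, 10) = 32360724. Since P₁ is strictly southwest of P₂, a monotone path through both must visit P₁ then P₂; paths through both = C(16, 2)·C(7, 6)·C(12, 10) = 55440. Avoid both = 4537567650 − 116280 − 32360724 + 55440 = 4505146086.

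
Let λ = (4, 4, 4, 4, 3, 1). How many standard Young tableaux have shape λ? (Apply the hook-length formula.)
# SYT of shape (4, 4, 4, 4, 3, 1) = 13856700

Hook-length formula: f^λ = n! / Π hook(c), product over all cells c of the Young diagram. For λ = (4, 4, 4, 4, 3, 1), n = 20 boxes. Hook lengths by row (left-to-right, top-to-bottom): [9, 7, 6, 4]; [8, 6, 5, 3]; [7, 5, 4, 2]; [6, 4, 3, 1]; [4, 2, 1]; [1]. Product of hooks = 175575859200. So f^λ = 20! / 175575859200 = 2432902008176640000 / 175575859200 = 13856700.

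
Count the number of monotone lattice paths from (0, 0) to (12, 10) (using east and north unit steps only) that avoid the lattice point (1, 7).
Number of paths = 643734

Total paths from (0, 0) to (12, 10): C(22, 12) = 646646. Paths through (1, 7): (paths (0, 0) → (1, 7)) × (paths (1, 7) → (12, 10)) = C(8, 1) · C(14, 11) = 8 · 364 = 2912. Avoidance count = 646646 − 2912 = 643734.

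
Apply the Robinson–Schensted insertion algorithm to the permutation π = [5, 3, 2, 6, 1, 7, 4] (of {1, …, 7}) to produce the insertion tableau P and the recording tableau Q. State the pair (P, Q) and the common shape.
P = [1, 4, 7] / [2, 6] / [3] / [5];  Q = [1, 4, 6] / [2, 7] / [3] / [5];  common shape = (3, 2, 1, 1)

Row-insert the values π_1, π_2, … into P one at a time, bumping the leftmost entry strictly greater than the inserted value down to the next row. The recording tableau Q records, in position (i, j), the step at which that cell was added to P.
  Insert 5 (step 1): P = [5];  Q = [1]
  Insert 3 (step 2): P = [3] / [5];  Q = [1] / [2]
  Insert 2 (step 3): P = [2] / [3] / [5];  Q = [1] / [2] / [3]
  Insert 6 (step 4): P = [2, 6] / [3] / [5];  Q = [1, 4] / [2] / [3]
  Insert 1 (step 5): P = [1, 6] / [2] / [3] / [5];  Q = [1, 4] / [2] / [3] / [5]
  Insert 7 (step 6): P = [1, 6, 7] / [2] / [3] / [5];  Q = [1, 4, 6] / [2] / [3] / [5]
  Insert 4 (step 7): P = [1, 4, 7] / [2, 6] / [3] / [5];  Q = [1, 4, 6] / [2, 7] / [3] / [5]
Final shape: (3, 2, 1, 1).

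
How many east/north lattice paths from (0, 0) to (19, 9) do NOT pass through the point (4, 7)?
Number of paths = 6862020

Total paths from (0, 0) to (19, 9): C(28, 19) = 6906900. Paths through (4, 7): (paths (0, 0) → (4, 7)) × (paths (4, 7) → (19, 9)) = C(11, 4) · C(17, 15) = 330 · 136 = 44880. Avoidance count = 6906900 − 44880 = 6862020.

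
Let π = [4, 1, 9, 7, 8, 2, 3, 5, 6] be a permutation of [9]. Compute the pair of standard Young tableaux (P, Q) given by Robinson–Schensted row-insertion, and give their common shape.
P = [1, 2, 3, 5, 6] / [4, 7, 8] / [9];  Q = [1, 3, 5, 8, 9] / [2, 4, 7] / [6];  common shape = (5, 3, 1)

Row-insert the values π_1, π_2, … into P one at a time, bumping the leftmost entry strictly greater than the inserted value down to the next row. The recording tableau Q records, in position (i, j), the step at which that cell was added to P.
  Insert 4 (step 1): P = [4];  Q = [1]
  Insert 1 (step 2): P = [1] / [4];  Q = [1] / [2]
  Insert 9 (step 3): P = [1, 9] / [4];  Q = [1, 3] / [2]
  Insert 7 (step 4): P = [1, 7] / [4, 9];  Q = [1, 3] / [2, 4]
  Insert 8 (step 5): P = [1, 7, 8] / [4, 9];  Q = [1, 3, 5] / [2, 4]
  Insert 2 (step 6): P = [1, 2, 8] / [4, 7] / [9];  Q = [1, 3, 5] / [2, 4] / [6]
  Insert 3 (step 7): P = [1, 2, 3] / [4, 7, 8] / [9];  Q = [1, 3, 5] / [2, 4, 7] / [6]
  Insert 5 (step 8): P = [1, 2, 3, 5] / [4, 7, 8] / [9];  Q = [1, 3, 5, 8] / [2, 4, 7] / [6]
  Insert 6 (step 9): P = [1, 2, 3, 5, 6] / [4, 7, 8] / [9];  Q = [1, 3, 5, 8, 9] / [2, 4, 7] / [6]
Final shape: (5, 3, 1).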